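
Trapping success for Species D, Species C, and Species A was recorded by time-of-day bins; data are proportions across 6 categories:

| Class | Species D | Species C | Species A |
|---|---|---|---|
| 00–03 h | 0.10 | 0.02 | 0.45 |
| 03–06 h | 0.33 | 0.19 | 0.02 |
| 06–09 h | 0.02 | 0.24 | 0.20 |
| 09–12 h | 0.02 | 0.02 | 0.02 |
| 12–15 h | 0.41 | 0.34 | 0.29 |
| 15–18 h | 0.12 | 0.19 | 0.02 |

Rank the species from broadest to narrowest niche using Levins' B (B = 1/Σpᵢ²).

Species C > Species D > Species A

Σp_Dᵢ² = 0.10² + 0.33² + 0.02² + 0.02² + 0.41² + 0.12² = 0.0100 + 0.1089 + 0.0004 + 0.0004 + 0.1681 + 0.0144 = 0.3022
B_D = 1 / 0.3022 = 3.3091
Σp_Cᵢ² = 0.02² + 0.19² + 0.24² + 0.02² + 0.34² + 0.19² = 0.0004 + 0.0361 + 0.0576 + 0.0004 + 0.1156 + 0.0361 = 0.2462
B_C = 1 / 0.2462 = 4.0617
Σp_Aᵢ² = 0.45² + 0.02² + 0.20² + 0.02² + 0.29² + 0.02² = 0.2025 + 0.0004 + 0.0400 + 0.0004 + 0.0841 + 0.0004 = 0.3278
B_A = 1 / 0.3278 = 3.0506
Ranking by B (broadest → narrowest): Species C (4.06) > Species D (3.31) > Species A (3.05)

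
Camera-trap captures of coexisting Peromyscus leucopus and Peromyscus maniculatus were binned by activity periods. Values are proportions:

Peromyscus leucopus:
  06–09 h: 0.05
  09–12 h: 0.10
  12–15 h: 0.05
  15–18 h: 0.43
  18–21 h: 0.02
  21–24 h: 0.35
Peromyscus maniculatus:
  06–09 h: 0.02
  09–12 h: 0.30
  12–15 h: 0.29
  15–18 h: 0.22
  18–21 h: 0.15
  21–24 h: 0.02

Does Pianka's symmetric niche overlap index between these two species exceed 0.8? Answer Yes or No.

Σ p₁ᵢp₂ᵢ = 0.0010 + 0.0300 + 0.0145 + 0.0946 + 0.0030 + 0.0070 = 0.1501
Σp_1ᵢ² = 0.05² + 0.10² + 0.05² + 0.43² + 0.02² + 0.35² = 0.0025 + 0.0100 + 0.0025 + 0.1849 + 0.0004 + 0.1225 = 0.3228
Σp_2ᵢ² = 0.02² + 0.30² + 0.29² + 0.22² + 0.15² + 0.02² = 0.0004 + 0.0900 + 0.0841 + 0.0484 + 0.0225 + 0.0004 = 0.2458
O = 0.1501 / √(0.3228 × 0.2458) = 0.1501 / 0.28168 = 0.5329
O = 0.5329 < 0.8 → No.

No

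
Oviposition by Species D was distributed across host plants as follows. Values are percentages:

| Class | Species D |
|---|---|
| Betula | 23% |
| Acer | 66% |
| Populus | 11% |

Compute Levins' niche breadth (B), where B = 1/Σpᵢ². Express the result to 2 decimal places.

Convert percentages to proportions (divide by 100).
Σpᵢ² = 0.23² + 0.66² + 0.11² = 0.0529 + 0.4356 + 0.0121 = 0.5006
B = 1 / 0.5006 = 1.9976

2.00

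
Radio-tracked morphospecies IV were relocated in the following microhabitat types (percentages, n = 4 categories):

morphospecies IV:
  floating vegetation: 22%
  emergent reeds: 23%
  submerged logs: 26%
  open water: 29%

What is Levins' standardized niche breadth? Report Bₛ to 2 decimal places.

Convert percentages to proportions (divide by 100).
Σpᵢ² = 0.22² + 0.23² + 0.26² + 0.29² = 0.0484 + 0.0529 + 0.0676 + 0.0841 = 0.2530
B = 1 / 0.2530 = 3.9526
Bₛ = (B − 1)/(n − 1) = (3.9526 − 1)/(4 − 1) = 2.9526/3 = 0.9842

0.98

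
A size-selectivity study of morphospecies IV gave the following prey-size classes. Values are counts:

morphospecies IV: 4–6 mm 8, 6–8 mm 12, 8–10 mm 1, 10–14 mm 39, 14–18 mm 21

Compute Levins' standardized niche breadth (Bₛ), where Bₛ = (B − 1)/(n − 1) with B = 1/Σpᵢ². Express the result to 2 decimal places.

Proportions for morphospecies IV (n=81): 8/81=0.0988, 12/81=0.1481, 1/81=0.0123, 39/81=0.4815, 21/81=0.2593
Σpᵢ² = 0.0988² + 0.1481² + 0.0123² + 0.4815² + 0.2593² = 0.009761 + 0.021934 + 0.000151 + 0.231842 + 0.067236 = 0.330924
B = 1 / 0.330924 = 3.0218
Bₛ = (B − 1)/(n − 1) = (3.0218 − 1)/(5 − 1) = 2.0218/4 = 0.5055

0.51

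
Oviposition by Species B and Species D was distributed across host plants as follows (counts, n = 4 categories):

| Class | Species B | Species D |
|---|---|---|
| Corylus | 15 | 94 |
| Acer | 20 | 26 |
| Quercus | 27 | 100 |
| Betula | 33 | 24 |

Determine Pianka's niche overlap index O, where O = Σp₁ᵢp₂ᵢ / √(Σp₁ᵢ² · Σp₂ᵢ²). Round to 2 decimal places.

Proportions for Species B (n=95): 15/95=0.1579, 20/95=0.2105, 27/95=0.2842, 33/95=0.3474
Proportions for Species D (n=244): 94/244=0.3852, 26/244=0.1066, 100/244=0.4098, 24/244=0.0984
Σ p₁ᵢp₂ᵢ = 0.060823 + 0.022439 + 0.116465 + 0.034184 = 0.233911
Σp_1ᵢ² = 0.1579² + 0.2105² + 0.2842² + 0.3474² = 0.024932 + 0.044310 + 0.080770 + 0.120687 = 0.270699
Σp_2ᵢ² = 0.3852² + 0.1066² + 0.4098² + 0.0984² = 0.148379 + 0.011364 + 0.167936 + 0.009683 = 0.337362
O = 0.233911 / √(0.270699 × 0.337362) = 0.233911 / 0.3021979 = 0.7740

0.77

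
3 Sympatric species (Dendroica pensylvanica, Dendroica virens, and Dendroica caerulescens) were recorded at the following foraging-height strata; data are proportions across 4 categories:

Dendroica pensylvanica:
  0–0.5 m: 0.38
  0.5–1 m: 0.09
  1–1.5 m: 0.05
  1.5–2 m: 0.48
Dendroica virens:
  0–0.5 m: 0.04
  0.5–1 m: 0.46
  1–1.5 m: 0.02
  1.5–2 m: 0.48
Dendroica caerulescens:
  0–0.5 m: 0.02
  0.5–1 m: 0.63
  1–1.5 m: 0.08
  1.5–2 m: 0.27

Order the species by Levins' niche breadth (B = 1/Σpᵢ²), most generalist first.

Σp_pensᵢ² = 0.38² + 0.09² + 0.05² + 0.48² = 0.1444 + 0.0081 + 0.0025 + 0.2304 = 0.3854
B_pens = 1 / 0.3854 = 2.5947
Σp_vireᵢ² = 0.04² + 0.46² + 0.02² + 0.48² = 0.0016 + 0.2116 + 0.0004 + 0.2304 = 0.4440
B_vire = 1 / 0.4440 = 2.2523
Σp_caerᵢ² = 0.02² + 0.63² + 0.08² + 0.27² = 0.0004 + 0.3969 + 0.0064 + 0.0729 = 0.4766
B_caer = 1 / 0.4766 = 2.0982
Ranking by B (broadest → narrowest): Dendroica pensylvanica (2.59) > Dendroica virens (2.25) > Dendroica caerulescens (2.10)

Dendroica pensylvanica > Dendroica virens > Dendroica caerulescens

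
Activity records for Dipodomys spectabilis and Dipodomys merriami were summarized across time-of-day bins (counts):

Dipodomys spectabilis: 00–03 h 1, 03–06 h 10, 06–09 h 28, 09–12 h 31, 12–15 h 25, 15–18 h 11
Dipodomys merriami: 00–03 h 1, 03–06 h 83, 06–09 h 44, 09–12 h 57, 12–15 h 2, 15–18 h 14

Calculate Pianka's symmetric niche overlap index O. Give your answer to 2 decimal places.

0.72

Proportions for Dipodomys spectabilis (n=106): 1/106=0.0094, 10/106=0.0943, 28/106=0.2642, 31/106=0.2925, 25/106=0.2358, 11/106=0.1038
Proportions for Dipodomys merriami (n=201): 1/201=0.0050, 83/201=0.4129, 44/201=0.2189, 57/201=0.2836, 2/201=0.0100, 14/201=0.0697
Σ p₁ᵢp₂ᵢ = 0.000047 + 0.038936 + 0.057833 + 0.082953 + 0.002358 + 0.007235 = 0.189362
Σp_1ᵢ² = 0.0094² + 0.0943² + 0.2642² + 0.2925² + 0.2358² + 0.1038² = 0.000088 + 0.008892 + 0.069802 + 0.085556 + 0.055602 + 0.010774 = 0.230714
Σp_2ᵢ² = 0.0050² + 0.4129² + 0.2189² + 0.2836² + 0.0100² + 0.0697² = 0.000025 + 0.170486 + 0.047917 + 0.080429 + 0.000100 + 0.004858 = 0.303815
O = 0.189362 / √(0.230714 × 0.303815) = 0.189362 / 0.2647534 = 0.7152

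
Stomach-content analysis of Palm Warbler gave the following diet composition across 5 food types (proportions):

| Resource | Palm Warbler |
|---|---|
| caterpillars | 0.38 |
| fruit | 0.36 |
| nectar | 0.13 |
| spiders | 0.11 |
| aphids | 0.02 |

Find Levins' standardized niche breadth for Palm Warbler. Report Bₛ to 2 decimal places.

0.57

Σpᵢ² = 0.38² + 0.36² + 0.13² + 0.11² + 0.02² = 0.1444 + 0.1296 + 0.0169 + 0.0121 + 0.0004 = 0.3034
B = 1 / 0.3034 = 3.2960
Bₛ = (B − 1)/(n − 1) = (3.2960 − 1)/(5 − 1) = 2.2960/4 = 0.5740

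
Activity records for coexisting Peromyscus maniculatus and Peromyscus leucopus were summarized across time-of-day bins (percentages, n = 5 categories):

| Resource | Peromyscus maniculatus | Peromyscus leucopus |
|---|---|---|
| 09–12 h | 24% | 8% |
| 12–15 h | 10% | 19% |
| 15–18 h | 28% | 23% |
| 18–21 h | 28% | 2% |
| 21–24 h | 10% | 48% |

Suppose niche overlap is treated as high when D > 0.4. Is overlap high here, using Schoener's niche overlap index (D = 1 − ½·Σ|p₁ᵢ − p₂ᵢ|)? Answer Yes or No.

Yes

Convert percentages to proportions (divide by 100).
Σ|p₁ᵢ − p₂ᵢ| = 0.16 + 0.09 + 0.05 + 0.26 + 0.38 = 0.94
D = 1 − ½ × 0.94 = 1 − 0.470 = 0.5300
D = 0.5300 > 0.4 → Yes.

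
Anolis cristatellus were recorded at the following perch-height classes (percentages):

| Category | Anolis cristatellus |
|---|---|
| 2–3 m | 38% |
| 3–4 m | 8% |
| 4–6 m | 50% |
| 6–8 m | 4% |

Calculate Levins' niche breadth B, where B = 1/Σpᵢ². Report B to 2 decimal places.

2.49

Convert percentages to proportions (divide by 100).
Σpᵢ² = 0.38² + 0.08² + 0.50² + 0.04² = 0.1444 + 0.0064 + 0.2500 + 0.0016 = 0.4024
B = 1 / 0.4024 = 2.4851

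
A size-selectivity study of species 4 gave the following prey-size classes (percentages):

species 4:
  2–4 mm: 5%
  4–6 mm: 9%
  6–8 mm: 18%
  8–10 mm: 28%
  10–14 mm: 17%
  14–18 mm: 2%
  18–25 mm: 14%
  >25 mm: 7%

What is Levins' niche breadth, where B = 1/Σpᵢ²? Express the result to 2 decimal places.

Convert percentages to proportions (divide by 100).
Σpᵢ² = 0.05² + 0.09² + 0.18² + 0.28² + 0.17² + 0.02² + 0.14² + 0.07² = 0.0025 + 0.0081 + 0.0324 + 0.0784 + 0.0289 + 0.0004 + 0.0196 + 0.0049 = 0.1752
B = 1 / 0.1752 = 5.7078

5.71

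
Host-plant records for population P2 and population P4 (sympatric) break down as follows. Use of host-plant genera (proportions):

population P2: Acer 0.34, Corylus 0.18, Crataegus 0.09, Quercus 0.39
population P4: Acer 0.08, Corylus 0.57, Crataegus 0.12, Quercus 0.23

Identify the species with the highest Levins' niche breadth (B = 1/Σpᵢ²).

population P2

Σp_P2ᵢ² = 0.34² + 0.18² + 0.09² + 0.39² = 0.1156 + 0.0324 + 0.0081 + 0.1521 = 0.3082
B_P2 = 1 / 0.3082 = 3.2446
Σp_P4ᵢ² = 0.08² + 0.57² + 0.12² + 0.23² = 0.0064 + 0.3249 + 0.0144 + 0.0529 = 0.3986
B_P4 = 1 / 0.3986 = 2.5088
Highest B → broadest niche (most generalist): population P2 (B = 3.24).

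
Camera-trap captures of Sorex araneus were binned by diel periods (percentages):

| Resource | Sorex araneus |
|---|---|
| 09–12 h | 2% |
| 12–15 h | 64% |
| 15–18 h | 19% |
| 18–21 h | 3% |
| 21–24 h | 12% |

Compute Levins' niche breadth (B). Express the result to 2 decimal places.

Convert percentages to proportions (divide by 100).
Σpᵢ² = 0.02² + 0.64² + 0.19² + 0.03² + 0.12² = 0.0004 + 0.4096 + 0.0361 + 0.0009 + 0.0144 = 0.4614
B = 1 / 0.4614 = 2.1673

2.17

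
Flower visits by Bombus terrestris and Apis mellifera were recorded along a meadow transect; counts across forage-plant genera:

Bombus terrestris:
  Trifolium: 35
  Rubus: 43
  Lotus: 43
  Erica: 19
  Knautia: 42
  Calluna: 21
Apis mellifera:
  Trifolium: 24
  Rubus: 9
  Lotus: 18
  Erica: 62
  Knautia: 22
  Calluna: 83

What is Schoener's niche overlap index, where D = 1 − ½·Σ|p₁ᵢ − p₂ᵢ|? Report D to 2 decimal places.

Proportions for Bombus terrestris (n=203): 35/203=0.1724, 43/203=0.2118, 43/203=0.2118, 19/203=0.0936, 42/203=0.2069, 21/203=0.1034
Proportions for Apis mellifera (n=218): 24/218=0.1101, 9/218=0.0413, 18/218=0.0826, 62/218=0.2844, 22/218=0.1009, 83/218=0.3807
Σ|p₁ᵢ − p₂ᵢ| = 0.0623 + 0.1705 + 0.1292 + 0.1908 + 0.1060 + 0.2773 = 0.9361
D = 1 − ½ × 0.9361 = 1 − 0.46805 = 0.53195

0.53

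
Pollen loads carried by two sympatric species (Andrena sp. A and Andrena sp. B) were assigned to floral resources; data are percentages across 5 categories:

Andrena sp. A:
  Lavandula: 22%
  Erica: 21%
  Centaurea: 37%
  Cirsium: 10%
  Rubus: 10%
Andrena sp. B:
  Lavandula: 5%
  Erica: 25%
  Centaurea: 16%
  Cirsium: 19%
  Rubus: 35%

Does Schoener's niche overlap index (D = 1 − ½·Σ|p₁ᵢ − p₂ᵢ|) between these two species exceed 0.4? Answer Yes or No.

Convert percentages to proportions (divide by 100).
Σ|p₁ᵢ − p₂ᵢ| = 0.17 + 0.04 + 0.21 + 0.09 + 0.25 = 0.76
D = 1 − ½ × 0.76 = 1 − 0.380 = 0.6200
D = 0.6200 > 0.4 → Yes.

Yes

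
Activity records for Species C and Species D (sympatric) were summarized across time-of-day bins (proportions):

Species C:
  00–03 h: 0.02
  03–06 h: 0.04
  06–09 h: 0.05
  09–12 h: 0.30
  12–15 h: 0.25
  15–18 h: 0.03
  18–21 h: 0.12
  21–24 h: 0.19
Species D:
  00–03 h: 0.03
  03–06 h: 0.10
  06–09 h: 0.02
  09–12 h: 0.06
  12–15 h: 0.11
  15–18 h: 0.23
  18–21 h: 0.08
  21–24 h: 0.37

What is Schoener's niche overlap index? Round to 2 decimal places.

Σ|p₁ᵢ − p₂ᵢ| = 0.01 + 0.06 + 0.03 + 0.24 + 0.14 + 0.20 + 0.04 + 0.18 = 0.90
D = 1 − ½ × 0.90 = 1 − 0.450 = 0.5500

0.55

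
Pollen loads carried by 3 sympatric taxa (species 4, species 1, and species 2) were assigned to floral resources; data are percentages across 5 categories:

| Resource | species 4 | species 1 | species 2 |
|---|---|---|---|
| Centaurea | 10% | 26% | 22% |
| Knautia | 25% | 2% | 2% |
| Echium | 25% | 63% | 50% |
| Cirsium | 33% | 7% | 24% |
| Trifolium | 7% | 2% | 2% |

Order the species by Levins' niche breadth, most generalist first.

species 4 > species 2 > species 1

Convert percentages to proportions (divide by 100).
Σp_4ᵢ² = 0.10² + 0.25² + 0.25² + 0.33² + 0.07² = 0.0100 + 0.0625 + 0.0625 + 0.1089 + 0.0049 = 0.2488
B_4 = 1 / 0.2488 = 4.0193
Σp_1ᵢ² = 0.26² + 0.02² + 0.63² + 0.07² + 0.02² = 0.0676 + 0.0004 + 0.3969 + 0.0049 + 0.0004 = 0.4702
B_1 = 1 / 0.4702 = 2.1268
Σp_2ᵢ² = 0.22² + 0.02² + 0.50² + 0.24² + 0.02² = 0.0484 + 0.0004 + 0.2500 + 0.0576 + 0.0004 = 0.3568
B_2 = 1 / 0.3568 = 2.8027
Ranking by B (broadest → narrowest): species 4 (4.02) > species 2 (2.80) > species 1 (2.13)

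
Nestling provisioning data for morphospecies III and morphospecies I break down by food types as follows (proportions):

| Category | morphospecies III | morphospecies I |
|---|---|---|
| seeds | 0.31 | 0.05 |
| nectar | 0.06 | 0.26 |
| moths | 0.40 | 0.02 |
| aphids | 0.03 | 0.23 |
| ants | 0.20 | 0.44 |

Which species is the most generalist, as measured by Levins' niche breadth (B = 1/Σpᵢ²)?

Σp_IIIᵢ² = 0.31² + 0.06² + 0.40² + 0.03² + 0.20² = 0.0961 + 0.0036 + 0.1600 + 0.0009 + 0.0400 = 0.3006
B_III = 1 / 0.3006 = 3.3267
Σp_Iᵢ² = 0.05² + 0.26² + 0.02² + 0.23² + 0.44² = 0.0025 + 0.0676 + 0.0004 + 0.0529 + 0.1936 = 0.3170
B_I = 1 / 0.3170 = 3.1546
Highest B → broadest niche (most generalist): morphospecies III (B = 3.33).

morphospecies III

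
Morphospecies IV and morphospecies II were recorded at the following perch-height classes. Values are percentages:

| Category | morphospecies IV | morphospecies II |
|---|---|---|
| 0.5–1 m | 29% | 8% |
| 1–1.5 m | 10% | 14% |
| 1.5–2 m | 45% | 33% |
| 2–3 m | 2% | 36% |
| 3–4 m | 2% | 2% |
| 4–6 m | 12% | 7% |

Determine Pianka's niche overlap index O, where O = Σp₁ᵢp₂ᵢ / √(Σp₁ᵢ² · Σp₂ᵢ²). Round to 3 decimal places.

Convert percentages to proportions (divide by 100).
Σ p₁ᵢp₂ᵢ = 0.0232 + 0.0140 + 0.1485 + 0.0072 + 0.0004 + 0.0084 = 0.2017
Σp_1ᵢ² = 0.29² + 0.10² + 0.45² + 0.02² + 0.02² + 0.12² = 0.0841 + 0.0100 + 0.2025 + 0.0004 + 0.0004 + 0.0144 = 0.3118
Σp_2ᵢ² = 0.08² + 0.14² + 0.33² + 0.36² + 0.02² + 0.07² = 0.0064 + 0.0196 + 0.1089 + 0.1296 + 0.0004 + 0.0049 = 0.2698
O = 0.2017 / √(0.3118 × 0.2698) = 0.2017 / 0.290041 = 0.69542

0.695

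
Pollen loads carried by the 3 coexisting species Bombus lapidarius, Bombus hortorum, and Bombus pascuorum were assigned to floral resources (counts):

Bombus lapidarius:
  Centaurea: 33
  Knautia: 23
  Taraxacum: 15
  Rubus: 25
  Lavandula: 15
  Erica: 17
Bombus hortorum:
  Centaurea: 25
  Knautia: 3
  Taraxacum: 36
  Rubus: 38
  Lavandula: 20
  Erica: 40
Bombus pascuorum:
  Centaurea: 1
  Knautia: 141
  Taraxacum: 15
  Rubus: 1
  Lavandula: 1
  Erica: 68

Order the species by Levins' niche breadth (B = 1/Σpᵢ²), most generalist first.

Bombus lapidarius > Bombus hortorum > Bombus pascuorum

Proportions for Bombus lapidarius (n=128): 33/128=0.2578, 23/128=0.1797, 15/128=0.1172, 25/128=0.1953, 15/128=0.1172, 17/128=0.1328
Proportions for Bombus hortorum (n=162): 25/162=0.1543, 3/162=0.0185, 36/162=0.2222, 38/162=0.2346, 20/162=0.1235, 40/162=0.2469
Proportions for Bombus pascuorum (n=227): 1/227=0.0044, 141/227=0.6211, 15/227=0.0661, 1/227=0.0044, 1/227=0.0044, 68/227=0.2996
Σp_lapiᵢ² = 0.2578² + 0.1797² + 0.1172² + 0.1953² + 0.1172² + 0.1328² = 0.066461 + 0.032292 + 0.013736 + 0.038142 + 0.013736 + 0.017636 = 0.182003
B_lapi = 1 / 0.182003 = 5.4944
Σp_hortᵢ² = 0.1543² + 0.0185² + 0.2222² + 0.2346² + 0.1235² + 0.2469² = 0.023808 + 0.000342 + 0.049373 + 0.055037 + 0.015252 + 0.060960 = 0.204772
B_hort = 1 / 0.204772 = 4.8835
Σp_pascᵢ² = 0.0044² + 0.6211² + 0.0661² + 0.0044² + 0.0044² + 0.2996² = 0.000019 + 0.385765 + 0.004369 + 0.000019 + 0.000019 + 0.089760 = 0.479951
B_pasc = 1 / 0.479951 = 2.0835
Ranking by B (broadest → narrowest): Bombus lapidarius (5.49) > Bombus hortorum (4.88) > Bombus pascuorum (2.08)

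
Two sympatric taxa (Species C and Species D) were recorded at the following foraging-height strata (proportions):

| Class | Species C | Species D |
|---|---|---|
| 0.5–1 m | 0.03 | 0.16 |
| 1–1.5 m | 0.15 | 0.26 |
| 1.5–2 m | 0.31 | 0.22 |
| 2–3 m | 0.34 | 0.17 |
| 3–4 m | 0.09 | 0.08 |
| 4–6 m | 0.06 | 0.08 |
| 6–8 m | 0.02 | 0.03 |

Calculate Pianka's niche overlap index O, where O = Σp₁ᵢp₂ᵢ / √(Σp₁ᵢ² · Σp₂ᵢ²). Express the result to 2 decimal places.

0.85

Σ p₁ᵢp₂ᵢ = 0.0048 + 0.0390 + 0.0682 + 0.0578 + 0.0072 + 0.0048 + 0.0006 = 0.1824
Σp_1ᵢ² = 0.03² + 0.15² + 0.31² + 0.34² + 0.09² + 0.06² + 0.02² = 0.0009 + 0.0225 + 0.0961 + 0.1156 + 0.0081 + 0.0036 + 0.0004 = 0.2472
Σp_2ᵢ² = 0.16² + 0.26² + 0.22² + 0.17² + 0.08² + 0.08² + 0.03² = 0.0256 + 0.0676 + 0.0484 + 0.0289 + 0.0064 + 0.0064 + 0.0009 = 0.1842
O = 0.1824 / √(0.2472 × 0.1842) = 0.1824 / 0.21339 = 0.8548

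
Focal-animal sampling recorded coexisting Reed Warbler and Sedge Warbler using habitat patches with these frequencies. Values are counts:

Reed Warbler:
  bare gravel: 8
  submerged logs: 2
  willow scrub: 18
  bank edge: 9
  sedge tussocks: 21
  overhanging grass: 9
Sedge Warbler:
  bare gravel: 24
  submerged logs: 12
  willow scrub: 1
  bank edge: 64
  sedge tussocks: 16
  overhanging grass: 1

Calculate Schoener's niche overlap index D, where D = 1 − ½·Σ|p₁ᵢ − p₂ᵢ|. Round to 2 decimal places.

Proportions for Reed Warbler (n=67): 8/67=0.1194, 2/67=0.0299, 18/67=0.2687, 9/67=0.1343, 21/67=0.3134, 9/67=0.1343
Proportions for Sedge Warbler (n=118): 24/118=0.2034, 12/118=0.1017, 1/118=0.0085, 64/118=0.5424, 16/118=0.1356, 1/118=0.0085
Σ|p₁ᵢ − p₂ᵢ| = 0.0840 + 0.0718 + 0.2602 + 0.4081 + 0.1778 + 0.1258 = 1.1277
D = 1 − ½ × 1.1277 = 1 − 0.56385 = 0.43615

0.44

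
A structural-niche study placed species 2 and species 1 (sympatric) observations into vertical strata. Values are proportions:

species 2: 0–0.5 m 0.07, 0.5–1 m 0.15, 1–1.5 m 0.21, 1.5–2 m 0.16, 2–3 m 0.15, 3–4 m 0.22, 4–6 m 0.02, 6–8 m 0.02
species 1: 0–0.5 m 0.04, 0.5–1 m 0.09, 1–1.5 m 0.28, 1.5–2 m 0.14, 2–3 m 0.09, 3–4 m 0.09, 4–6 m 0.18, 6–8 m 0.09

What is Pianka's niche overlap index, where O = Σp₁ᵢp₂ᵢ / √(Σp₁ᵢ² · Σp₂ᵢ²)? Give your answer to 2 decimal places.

0.82

Σ p₁ᵢp₂ᵢ = 0.0028 + 0.0135 + 0.0588 + 0.0224 + 0.0135 + 0.0198 + 0.0036 + 0.0018 = 0.1362
Σp_1ᵢ² = 0.07² + 0.15² + 0.21² + 0.16² + 0.15² + 0.22² + 0.02² + 0.02² = 0.0049 + 0.0225 + 0.0441 + 0.0256 + 0.0225 + 0.0484 + 0.0004 + 0.0004 = 0.1688
Σp_2ᵢ² = 0.04² + 0.09² + 0.28² + 0.14² + 0.09² + 0.09² + 0.18² + 0.09² = 0.0016 + 0.0081 + 0.0784 + 0.0196 + 0.0081 + 0.0081 + 0.0324 + 0.0081 = 0.1644
O = 0.1362 / √(0.1688 × 0.1644) = 0.1362 / 0.16659 = 0.8176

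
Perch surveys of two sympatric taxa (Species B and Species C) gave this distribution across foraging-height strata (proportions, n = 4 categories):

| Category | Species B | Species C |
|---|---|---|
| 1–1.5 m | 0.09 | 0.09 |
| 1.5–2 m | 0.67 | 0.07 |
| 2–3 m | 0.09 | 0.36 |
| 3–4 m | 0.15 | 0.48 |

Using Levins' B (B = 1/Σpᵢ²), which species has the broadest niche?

Species C

Σp_Bᵢ² = 0.09² + 0.67² + 0.09² + 0.15² = 0.0081 + 0.4489 + 0.0081 + 0.0225 = 0.4876
B_B = 1 / 0.4876 = 2.0509
Σp_Cᵢ² = 0.09² + 0.07² + 0.36² + 0.48² = 0.0081 + 0.0049 + 0.1296 + 0.2304 = 0.3730
B_C = 1 / 0.3730 = 2.6810
Highest B → broadest niche (most generalist): Species C (B = 2.68).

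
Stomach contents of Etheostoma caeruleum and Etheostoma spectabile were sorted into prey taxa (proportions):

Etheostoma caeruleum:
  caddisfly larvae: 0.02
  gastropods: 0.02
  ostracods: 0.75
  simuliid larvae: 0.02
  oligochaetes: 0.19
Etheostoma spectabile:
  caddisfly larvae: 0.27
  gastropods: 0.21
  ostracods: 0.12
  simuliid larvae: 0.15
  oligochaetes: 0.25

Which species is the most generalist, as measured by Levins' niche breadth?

Σp_caerᵢ² = 0.02² + 0.02² + 0.75² + 0.02² + 0.19² = 0.0004 + 0.0004 + 0.5625 + 0.0004 + 0.0361 = 0.5998
B_caer = 1 / 0.5998 = 1.6672
Σp_specᵢ² = 0.27² + 0.21² + 0.12² + 0.15² + 0.25² = 0.0729 + 0.0441 + 0.0144 + 0.0225 + 0.0625 = 0.2164
B_spec = 1 / 0.2164 = 4.6211
Highest B → broadest niche (most generalist): Etheostoma spectabile (B = 4.62).

Etheostoma spectabile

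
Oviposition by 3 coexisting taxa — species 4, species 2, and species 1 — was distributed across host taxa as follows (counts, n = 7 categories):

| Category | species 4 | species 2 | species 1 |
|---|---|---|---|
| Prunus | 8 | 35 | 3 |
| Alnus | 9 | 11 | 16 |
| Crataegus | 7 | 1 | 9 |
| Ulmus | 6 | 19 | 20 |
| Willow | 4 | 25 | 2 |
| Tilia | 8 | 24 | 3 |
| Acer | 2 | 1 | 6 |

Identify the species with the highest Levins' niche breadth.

species 4

Proportions for species 4 (n=44): 8/44=0.1818, 9/44=0.2045, 7/44=0.1591, 6/44=0.1364, 4/44=0.0909, 8/44=0.1818, 2/44=0.0455
Proportions for species 2 (n=116): 35/116=0.3017, 11/116=0.0948, 1/116=0.0086, 19/116=0.1638, 25/116=0.2155, 24/116=0.2069, 1/116=0.0086
Proportions for species 1 (n=59): 3/59=0.0508, 16/59=0.2712, 9/59=0.1525, 20/59=0.3390, 2/59=0.0339, 3/59=0.0508, 6/59=0.1017
Σp_4ᵢ² = 0.1818² + 0.2045² + 0.1591² + 0.1364² + 0.0909² + 0.1818² + 0.0455² = 0.033051 + 0.041820 + 0.025313 + 0.018605 + 0.008263 + 0.033051 + 0.002070 = 0.162173
B_4 = 1 / 0.162173 = 6.1663
Σp_2ᵢ² = 0.3017² + 0.0948² + 0.0086² + 0.1638² + 0.2155² + 0.2069² + 0.0086² = 0.091023 + 0.008987 + 0.000074 + 0.026830 + 0.046440 + 0.042808 + 0.000074 = 0.216236
B_2 = 1 / 0.216236 = 4.6246
Σp_1ᵢ² = 0.0508² + 0.2712² + 0.1525² + 0.3390² + 0.0339² + 0.0508² + 0.1017² = 0.002581 + 0.073549 + 0.023256 + 0.114921 + 0.001149 + 0.002581 + 0.010343 = 0.228380
B_1 = 1 / 0.228380 = 4.3787
Highest B → broadest niche (most generalist): species 4 (B = 6.17).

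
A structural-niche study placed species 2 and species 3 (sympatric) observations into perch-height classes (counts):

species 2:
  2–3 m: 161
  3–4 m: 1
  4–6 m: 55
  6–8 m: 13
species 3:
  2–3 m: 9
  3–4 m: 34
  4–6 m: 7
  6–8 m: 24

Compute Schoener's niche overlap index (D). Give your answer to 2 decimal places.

0.28

Proportions for species 2 (n=230): 161/230=0.7000, 1/230=0.0043, 55/230=0.2391, 13/230=0.0565
Proportions for species 3 (n=74): 9/74=0.1216, 34/74=0.4595, 7/74=0.0946, 24/74=0.3243
Σ|p₁ᵢ − p₂ᵢ| = 0.5784 + 0.4552 + 0.1445 + 0.2678 = 1.4459
D = 1 − ½ × 1.4459 = 1 − 0.72295 = 0.27705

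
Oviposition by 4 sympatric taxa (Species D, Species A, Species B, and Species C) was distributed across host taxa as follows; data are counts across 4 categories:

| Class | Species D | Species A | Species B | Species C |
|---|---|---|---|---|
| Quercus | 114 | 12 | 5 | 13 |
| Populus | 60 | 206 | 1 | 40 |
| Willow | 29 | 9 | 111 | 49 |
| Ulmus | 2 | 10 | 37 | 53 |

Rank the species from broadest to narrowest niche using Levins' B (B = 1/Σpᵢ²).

Proportions for Species D (n=205): 114/205=0.5561, 60/205=0.2927, 29/205=0.1415, 2/205=0.0098
Proportions for Species A (n=237): 12/237=0.0506, 206/237=0.8692, 9/237=0.0380, 10/237=0.0422
Proportions for Species B (n=154): 5/154=0.0325, 1/154=0.0065, 111/154=0.7208, 37/154=0.2403
Proportions for Species C (n=155): 13/155=0.0839, 40/155=0.2581, 49/155=0.3161, 53/155=0.3419
Σp_Dᵢ² = 0.5561² + 0.2927² + 0.1415² + 0.0098² = 0.309247 + 0.085673 + 0.020022 + 0.000096 = 0.415038
B_D = 1 / 0.415038 = 2.4094
Σp_Aᵢ² = 0.0506² + 0.8692² + 0.0380² + 0.0422² = 0.002560 + 0.755509 + 0.001444 + 0.001781 = 0.761294
B_A = 1 / 0.761294 = 1.3136
Σp_Bᵢ² = 0.0325² + 0.0065² + 0.7208² + 0.2403² = 0.001056 + 0.000042 + 0.519553 + 0.057744 = 0.578395
B_B = 1 / 0.578395 = 1.7289
Σp_Cᵢ² = 0.0839² + 0.2581² + 0.3161² + 0.3419² = 0.007039 + 0.066616 + 0.099919 + 0.116896 = 0.290470
B_C = 1 / 0.290470 = 3.4427
Ranking by B (broadest → narrowest): Species C (3.44) > Species D (2.41) > Species B (1.73) > Species A (1.31)

Species C > Species D > Species B > Species A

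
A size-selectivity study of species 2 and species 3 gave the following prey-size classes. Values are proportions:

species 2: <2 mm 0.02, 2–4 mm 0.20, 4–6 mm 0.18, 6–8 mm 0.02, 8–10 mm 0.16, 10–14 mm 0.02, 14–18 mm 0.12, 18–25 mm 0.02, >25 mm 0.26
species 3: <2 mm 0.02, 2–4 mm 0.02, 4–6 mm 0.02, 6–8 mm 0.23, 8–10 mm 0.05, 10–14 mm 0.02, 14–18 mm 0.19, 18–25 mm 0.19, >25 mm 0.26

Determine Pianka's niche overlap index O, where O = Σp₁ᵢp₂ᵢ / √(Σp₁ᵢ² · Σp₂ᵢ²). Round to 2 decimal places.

Σ p₁ᵢp₂ᵢ = 0.0004 + 0.0040 + 0.0036 + 0.0046 + 0.0080 + 0.0004 + 0.0228 + 0.0038 + 0.0676 = 0.1152
Σp_1ᵢ² = 0.02² + 0.20² + 0.18² + 0.02² + 0.16² + 0.02² + 0.12² + 0.02² + 0.26² = 0.0004 + 0.0400 + 0.0324 + 0.0004 + 0.0256 + 0.0004 + 0.0144 + 0.0004 + 0.0676 = 0.1816
Σp_2ᵢ² = 0.02² + 0.02² + 0.02² + 0.23² + 0.05² + 0.02² + 0.19² + 0.19² + 0.26² = 0.0004 + 0.0004 + 0.0004 + 0.0529 + 0.0025 + 0.0004 + 0.0361 + 0.0361 + 0.0676 = 0.1968
O = 0.1152 / √(0.1816 × 0.1968) = 0.1152 / 0.18905 = 0.6094

0.61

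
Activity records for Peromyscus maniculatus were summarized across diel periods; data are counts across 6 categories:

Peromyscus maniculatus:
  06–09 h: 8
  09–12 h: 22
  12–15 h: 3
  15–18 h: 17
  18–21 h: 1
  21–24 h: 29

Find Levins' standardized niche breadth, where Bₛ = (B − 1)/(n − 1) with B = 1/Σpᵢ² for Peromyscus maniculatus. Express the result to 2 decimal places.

0.56

Proportions for Peromyscus maniculatus (n=80): 8/80=0.1000, 22/80=0.2750, 3/80=0.0375, 17/80=0.2125, 1/80=0.0125, 29/80=0.3625
Σpᵢ² = 0.1000² + 0.2750² + 0.0375² + 0.2125² + 0.0125² + 0.3625² = 0.010000 + 0.075625 + 0.001406 + 0.045156 + 0.000156 + 0.131406 = 0.263749
B = 1 / 0.263749 = 3.7915
Bₛ = (B − 1)/(n − 1) = (3.7915 − 1)/(6 − 1) = 2.7915/5 = 0.5583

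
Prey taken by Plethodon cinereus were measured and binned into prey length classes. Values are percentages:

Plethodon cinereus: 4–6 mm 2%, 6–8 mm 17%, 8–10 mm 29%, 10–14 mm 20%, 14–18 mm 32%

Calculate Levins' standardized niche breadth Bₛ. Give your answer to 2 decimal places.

Convert percentages to proportions (divide by 100).
Σpᵢ² = 0.02² + 0.17² + 0.29² + 0.20² + 0.32² = 0.0004 + 0.0289 + 0.0841 + 0.0400 + 0.1024 = 0.2558
B = 1 / 0.2558 = 3.9093
Bₛ = (B − 1)/(n − 1) = (3.9093 − 1)/(5 − 1) = 2.9093/4 = 0.7273

0.73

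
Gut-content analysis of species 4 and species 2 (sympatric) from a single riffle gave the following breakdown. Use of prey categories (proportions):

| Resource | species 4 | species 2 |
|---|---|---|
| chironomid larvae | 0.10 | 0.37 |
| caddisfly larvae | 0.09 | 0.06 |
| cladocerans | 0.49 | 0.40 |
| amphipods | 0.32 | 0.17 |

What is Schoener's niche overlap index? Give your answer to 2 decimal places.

Σ|p₁ᵢ − p₂ᵢ| = 0.27 + 0.03 + 0.09 + 0.15 = 0.54
D = 1 − ½ × 0.54 = 1 − 0.270 = 0.7300

0.73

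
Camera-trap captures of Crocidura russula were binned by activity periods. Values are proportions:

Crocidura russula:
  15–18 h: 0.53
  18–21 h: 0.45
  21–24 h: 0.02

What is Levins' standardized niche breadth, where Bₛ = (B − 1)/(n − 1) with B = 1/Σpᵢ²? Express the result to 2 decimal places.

Σpᵢ² = 0.53² + 0.45² + 0.02² = 0.2809 + 0.2025 + 0.0004 = 0.4838
B = 1 / 0.4838 = 2.0670
Bₛ = (B − 1)/(n − 1) = (2.0670 − 1)/(3 − 1) = 1.0670/2 = 0.5335

0.53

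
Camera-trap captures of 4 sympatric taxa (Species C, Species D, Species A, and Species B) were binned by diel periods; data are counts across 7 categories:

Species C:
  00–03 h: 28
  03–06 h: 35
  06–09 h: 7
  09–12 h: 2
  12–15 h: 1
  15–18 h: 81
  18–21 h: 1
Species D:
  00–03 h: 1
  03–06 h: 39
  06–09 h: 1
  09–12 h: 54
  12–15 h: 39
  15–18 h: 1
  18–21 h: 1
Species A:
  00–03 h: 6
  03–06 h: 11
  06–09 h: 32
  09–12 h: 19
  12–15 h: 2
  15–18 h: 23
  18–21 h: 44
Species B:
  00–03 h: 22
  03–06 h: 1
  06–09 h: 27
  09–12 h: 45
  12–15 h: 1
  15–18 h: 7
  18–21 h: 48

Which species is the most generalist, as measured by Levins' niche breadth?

Species A

Proportions for Species C (n=155): 28/155=0.1806, 35/155=0.2258, 7/155=0.0452, 2/155=0.0129, 1/155=0.0065, 81/155=0.5226, 1/155=0.0065
Proportions for Species D (n=136): 1/136=0.0074, 39/136=0.2868, 1/136=0.0074, 54/136=0.3971, 39/136=0.2868, 1/136=0.0074, 1/136=0.0074
Proportions for Species A (n=137): 6/137=0.0438, 11/137=0.0803, 32/137=0.2336, 19/137=0.1387, 2/137=0.0146, 23/137=0.1679, 44/137=0.3212
Proportions for Species B (n=151): 22/151=0.1457, 1/151=0.0066, 27/151=0.1788, 45/151=0.2980, 1/151=0.0066, 7/151=0.0464, 48/151=0.3179
Σp_Cᵢ² = 0.1806² + 0.2258² + 0.0452² + 0.0129² + 0.0065² + 0.5226² + 0.0065² = 0.032616 + 0.050986 + 0.002043 + 0.000166 + 0.000042 + 0.273111 + 0.000042 = 0.359006
B_C = 1 / 0.359006 = 2.7855
Σp_Dᵢ² = 0.0074² + 0.2868² + 0.0074² + 0.3971² + 0.2868² + 0.0074² + 0.0074² = 0.000055 + 0.082254 + 0.000055 + 0.157688 + 0.082254 + 0.000055 + 0.000055 = 0.322416
B_D = 1 / 0.322416 = 3.1016
Σp_Aᵢ² = 0.0438² + 0.0803² + 0.2336² + 0.1387² + 0.0146² + 0.1679² + 0.3212² = 0.001918 + 0.006448 + 0.054569 + 0.019238 + 0.000213 + 0.028190 + 0.103169 = 0.213745
B_A = 1 / 0.213745 = 4.6785
Σp_Bᵢ² = 0.1457² + 0.0066² + 0.1788² + 0.2980² + 0.0066² + 0.0464² + 0.3179² = 0.021228 + 0.000044 + 0.031969 + 0.088804 + 0.000044 + 0.002153 + 0.101060 = 0.245302
B_B = 1 / 0.245302 = 4.0766
Highest B → broadest niche (most generalist): Species A (B = 4.68).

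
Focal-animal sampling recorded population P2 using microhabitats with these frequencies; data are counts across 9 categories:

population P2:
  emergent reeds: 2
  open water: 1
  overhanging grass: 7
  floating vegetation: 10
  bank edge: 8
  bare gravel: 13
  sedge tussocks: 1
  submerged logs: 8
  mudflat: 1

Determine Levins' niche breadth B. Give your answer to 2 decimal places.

Proportions for population P2 (n=51): 2/51=0.0392, 1/51=0.0196, 7/51=0.1373, 10/51=0.1961, 8/51=0.1569, 13/51=0.2549, 1/51=0.0196, 8/51=0.1569, 1/51=0.0196
Σpᵢ² = 0.0392² + 0.0196² + 0.1373² + 0.1961² + 0.1569² + 0.2549² + 0.0196² + 0.1569² + 0.0196² = 0.001537 + 0.000384 + 0.018851 + 0.038455 + 0.024618 + 0.064974 + 0.000384 + 0.024618 + 0.000384 = 0.174205
B = 1 / 0.174205 = 5.7404

5.74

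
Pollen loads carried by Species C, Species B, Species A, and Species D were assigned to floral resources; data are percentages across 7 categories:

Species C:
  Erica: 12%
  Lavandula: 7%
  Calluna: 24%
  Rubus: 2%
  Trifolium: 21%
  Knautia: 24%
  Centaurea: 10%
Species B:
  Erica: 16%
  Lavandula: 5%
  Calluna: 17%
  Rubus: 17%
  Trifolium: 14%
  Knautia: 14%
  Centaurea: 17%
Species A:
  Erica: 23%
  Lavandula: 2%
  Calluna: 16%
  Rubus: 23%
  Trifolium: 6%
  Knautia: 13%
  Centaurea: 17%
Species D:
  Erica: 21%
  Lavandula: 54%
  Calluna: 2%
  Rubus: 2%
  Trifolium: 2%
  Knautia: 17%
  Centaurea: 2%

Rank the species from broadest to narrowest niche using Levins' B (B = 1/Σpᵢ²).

Convert percentages to proportions (divide by 100).
Σp_Cᵢ² = 0.12² + 0.07² + 0.24² + 0.02² + 0.21² + 0.24² + 0.10² = 0.0144 + 0.0049 + 0.0576 + 0.0004 + 0.0441 + 0.0576 + 0.0100 = 0.1890
B_C = 1 / 0.1890 = 5.2910
Σp_Bᵢ² = 0.16² + 0.05² + 0.17² + 0.17² + 0.14² + 0.14² + 0.17² = 0.0256 + 0.0025 + 0.0289 + 0.0289 + 0.0196 + 0.0196 + 0.0289 = 0.1540
B_B = 1 / 0.1540 = 6.4935
Σp_Aᵢ² = 0.23² + 0.02² + 0.16² + 0.23² + 0.06² + 0.13² + 0.17² = 0.0529 + 0.0004 + 0.0256 + 0.0529 + 0.0036 + 0.0169 + 0.0289 = 0.1812
B_A = 1 / 0.1812 = 5.5188
Σp_Dᵢ² = 0.21² + 0.54² + 0.02² + 0.02² + 0.02² + 0.17² + 0.02² = 0.0441 + 0.2916 + 0.0004 + 0.0004 + 0.0004 + 0.0289 + 0.0004 = 0.3662
B_D = 1 / 0.3662 = 2.7307
Ranking by B (broadest → narrowest): Species B (6.49) > Species A (5.52) > Species C (5.29) > Species D (2.73)

Species B > Species A > Species C > Species D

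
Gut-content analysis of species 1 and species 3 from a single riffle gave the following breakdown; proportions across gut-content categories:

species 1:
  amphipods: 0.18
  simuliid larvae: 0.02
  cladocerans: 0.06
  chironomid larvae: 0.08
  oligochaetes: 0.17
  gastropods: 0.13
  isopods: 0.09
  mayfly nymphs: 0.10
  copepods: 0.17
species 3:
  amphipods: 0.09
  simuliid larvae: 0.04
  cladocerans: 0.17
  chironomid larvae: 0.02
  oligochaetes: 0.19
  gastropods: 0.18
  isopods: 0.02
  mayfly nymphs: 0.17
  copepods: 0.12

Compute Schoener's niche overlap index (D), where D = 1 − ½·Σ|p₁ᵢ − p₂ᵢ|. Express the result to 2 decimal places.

0.73

Σ|p₁ᵢ − p₂ᵢ| = 0.09 + 0.02 + 0.11 + 0.06 + 0.02 + 0.05 + 0.07 + 0.07 + 0.05 = 0.54
D = 1 − ½ × 0.54 = 1 − 0.270 = 0.7300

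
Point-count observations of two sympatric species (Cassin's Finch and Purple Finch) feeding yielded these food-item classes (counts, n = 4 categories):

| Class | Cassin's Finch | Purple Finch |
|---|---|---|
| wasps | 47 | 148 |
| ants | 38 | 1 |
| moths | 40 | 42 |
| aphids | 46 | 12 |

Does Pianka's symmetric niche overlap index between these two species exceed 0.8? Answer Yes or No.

Proportions for Cassin's Finch (n=171): 47/171=0.2749, 38/171=0.2222, 40/171=0.2339, 46/171=0.2690
Proportions for Purple Finch (n=203): 148/203=0.7291, 1/203=0.0049, 42/203=0.2069, 12/203=0.0591
Σ p₁ᵢp₂ᵢ = 0.200430 + 0.001089 + 0.048394 + 0.015898 = 0.265811
Σp_1ᵢ² = 0.2749² + 0.2222² + 0.2339² + 0.2690² = 0.075570 + 0.049373 + 0.054709 + 0.072361 = 0.252013
Σp_2ᵢ² = 0.7291² + 0.0049² + 0.2069² + 0.0591² = 0.531587 + 0.000024 + 0.042808 + 0.003493 = 0.577912
O = 0.265811 / √(0.252013 × 0.577912) = 0.265811 / 0.3816298 = 0.6965
O = 0.6965 < 0.8 → No.

No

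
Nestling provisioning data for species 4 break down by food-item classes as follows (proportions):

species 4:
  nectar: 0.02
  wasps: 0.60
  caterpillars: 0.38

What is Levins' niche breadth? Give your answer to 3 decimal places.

1.981

Σpᵢ² = 0.02² + 0.60² + 0.38² = 0.0004 + 0.3600 + 0.1444 = 0.5048
B = 1 / 0.5048 = 1.98098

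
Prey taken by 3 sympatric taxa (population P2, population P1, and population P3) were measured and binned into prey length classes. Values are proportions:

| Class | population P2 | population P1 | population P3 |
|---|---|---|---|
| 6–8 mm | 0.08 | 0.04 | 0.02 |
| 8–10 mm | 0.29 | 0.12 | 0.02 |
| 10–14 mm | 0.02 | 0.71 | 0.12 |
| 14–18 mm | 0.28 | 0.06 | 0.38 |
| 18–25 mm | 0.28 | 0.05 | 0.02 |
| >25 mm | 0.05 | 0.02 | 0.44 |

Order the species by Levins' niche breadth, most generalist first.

Σp_P2ᵢ² = 0.08² + 0.29² + 0.02² + 0.28² + 0.28² + 0.05² = 0.0064 + 0.0841 + 0.0004 + 0.0784 + 0.0784 + 0.0025 = 0.2502
B_P2 = 1 / 0.2502 = 3.9968
Σp_P1ᵢ² = 0.04² + 0.12² + 0.71² + 0.06² + 0.05² + 0.02² = 0.0016 + 0.0144 + 0.5041 + 0.0036 + 0.0025 + 0.0004 = 0.5266
B_P1 = 1 / 0.5266 = 1.8990
Σp_P3ᵢ² = 0.02² + 0.02² + 0.12² + 0.38² + 0.02² + 0.44² = 0.0004 + 0.0004 + 0.0144 + 0.1444 + 0.0004 + 0.1936 = 0.3536
B_P3 = 1 / 0.3536 = 2.8281
Ranking by B (broadest → narrowest): population P2 (4.00) > population P3 (2.83) > population P1 (1.90)

population P2 > population P3 > population P1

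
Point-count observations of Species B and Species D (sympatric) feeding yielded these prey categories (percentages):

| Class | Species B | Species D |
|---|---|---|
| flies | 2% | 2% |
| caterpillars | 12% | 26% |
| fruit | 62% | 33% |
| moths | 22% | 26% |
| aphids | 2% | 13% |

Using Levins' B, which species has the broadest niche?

Species D

Convert percentages to proportions (divide by 100).
Σp_Bᵢ² = 0.02² + 0.12² + 0.62² + 0.22² + 0.02² = 0.0004 + 0.0144 + 0.3844 + 0.0484 + 0.0004 = 0.4480
B_B = 1 / 0.4480 = 2.2321
Σp_Dᵢ² = 0.02² + 0.26² + 0.33² + 0.26² + 0.13² = 0.0004 + 0.0676 + 0.1089 + 0.0676 + 0.0169 = 0.2614
B_D = 1 / 0.2614 = 3.8256
Highest B → broadest niche (most generalist): Species D (B = 3.83).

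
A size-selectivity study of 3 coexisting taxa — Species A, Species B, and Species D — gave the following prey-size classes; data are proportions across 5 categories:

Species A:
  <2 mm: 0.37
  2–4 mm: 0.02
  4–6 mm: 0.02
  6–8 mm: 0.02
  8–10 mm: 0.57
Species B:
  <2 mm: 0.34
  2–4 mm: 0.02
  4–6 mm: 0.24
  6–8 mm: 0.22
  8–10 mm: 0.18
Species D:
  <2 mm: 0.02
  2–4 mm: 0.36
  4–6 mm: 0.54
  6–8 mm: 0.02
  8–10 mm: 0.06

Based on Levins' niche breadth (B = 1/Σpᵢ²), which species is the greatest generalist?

Σp_Aᵢ² = 0.37² + 0.02² + 0.02² + 0.02² + 0.57² = 0.1369 + 0.0004 + 0.0004 + 0.0004 + 0.3249 = 0.4630
B_A = 1 / 0.4630 = 2.1598
Σp_Bᵢ² = 0.34² + 0.02² + 0.24² + 0.22² + 0.18² = 0.1156 + 0.0004 + 0.0576 + 0.0484 + 0.0324 = 0.2544
B_B = 1 / 0.2544 = 3.9308
Σp_Dᵢ² = 0.02² + 0.36² + 0.54² + 0.02² + 0.06² = 0.0004 + 0.1296 + 0.2916 + 0.0004 + 0.0036 = 0.4256
B_D = 1 / 0.4256 = 2.3496
Highest B → broadest niche (most generalist): Species B (B = 3.93).

Species B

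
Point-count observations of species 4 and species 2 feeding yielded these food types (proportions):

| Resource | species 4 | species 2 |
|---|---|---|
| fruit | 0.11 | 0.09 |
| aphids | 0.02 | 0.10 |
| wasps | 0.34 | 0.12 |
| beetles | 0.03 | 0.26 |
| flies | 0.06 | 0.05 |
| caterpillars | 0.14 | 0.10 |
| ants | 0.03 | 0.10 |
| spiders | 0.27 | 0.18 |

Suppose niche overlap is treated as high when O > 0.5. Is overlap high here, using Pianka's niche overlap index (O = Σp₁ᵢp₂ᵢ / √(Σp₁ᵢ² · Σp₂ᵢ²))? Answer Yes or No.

Yes

Σ p₁ᵢp₂ᵢ = 0.0099 + 0.0020 + 0.0408 + 0.0078 + 0.0030 + 0.0140 + 0.0030 + 0.0486 = 0.1291
Σp_1ᵢ² = 0.11² + 0.02² + 0.34² + 0.03² + 0.06² + 0.14² + 0.03² + 0.27² = 0.0121 + 0.0004 + 0.1156 + 0.0009 + 0.0036 + 0.0196 + 0.0009 + 0.0729 = 0.2260
Σp_2ᵢ² = 0.09² + 0.10² + 0.12² + 0.26² + 0.05² + 0.10² + 0.10² + 0.18² = 0.0081 + 0.0100 + 0.0144 + 0.0676 + 0.0025 + 0.0100 + 0.0100 + 0.0324 = 0.1550
O = 0.1291 / √(0.2260 × 0.1550) = 0.1291 / 0.18716 = 0.6898
O = 0.6898 > 0.5 → Yes.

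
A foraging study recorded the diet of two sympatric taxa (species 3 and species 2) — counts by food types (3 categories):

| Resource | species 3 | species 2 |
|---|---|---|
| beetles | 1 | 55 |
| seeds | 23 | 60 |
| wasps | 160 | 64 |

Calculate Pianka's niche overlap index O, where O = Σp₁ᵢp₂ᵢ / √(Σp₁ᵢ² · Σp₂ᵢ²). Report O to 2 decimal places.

Proportions for species 3 (n=184): 1/184=0.0054, 23/184=0.1250, 160/184=0.8696
Proportions for species 2 (n=179): 55/179=0.3073, 60/179=0.3352, 64/179=0.3575
Σ p₁ᵢp₂ᵢ = 0.001659 + 0.041900 + 0.310882 = 0.354441
Σp_1ᵢ² = 0.0054² + 0.1250² + 0.8696² = 0.000029 + 0.015625 + 0.756204 = 0.771858
Σp_2ᵢ² = 0.3073² + 0.3352² + 0.3575² = 0.094433 + 0.112359 + 0.127806 = 0.334598
O = 0.354441 / √(0.771858 × 0.334598) = 0.354441 / 0.5081950 = 0.6975

0.70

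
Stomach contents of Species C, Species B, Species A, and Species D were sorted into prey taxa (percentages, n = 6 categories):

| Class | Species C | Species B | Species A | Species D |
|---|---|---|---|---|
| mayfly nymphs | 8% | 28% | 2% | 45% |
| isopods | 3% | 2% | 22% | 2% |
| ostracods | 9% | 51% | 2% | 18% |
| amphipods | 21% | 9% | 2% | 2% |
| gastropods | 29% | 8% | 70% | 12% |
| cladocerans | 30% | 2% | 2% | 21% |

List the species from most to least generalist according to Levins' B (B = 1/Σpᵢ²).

Species C > Species D > Species B > Species A

Convert percentages to proportions (divide by 100).
Σp_Cᵢ² = 0.08² + 0.03² + 0.09² + 0.21² + 0.29² + 0.30² = 0.0064 + 0.0009 + 0.0081 + 0.0441 + 0.0841 + 0.0900 = 0.2336
B_C = 1 / 0.2336 = 4.2808
Σp_Bᵢ² = 0.28² + 0.02² + 0.51² + 0.09² + 0.08² + 0.02² = 0.0784 + 0.0004 + 0.2601 + 0.0081 + 0.0064 + 0.0004 = 0.3538
B_B = 1 / 0.3538 = 2.8265
Σp_Aᵢ² = 0.02² + 0.22² + 0.02² + 0.02² + 0.70² + 0.02² = 0.0004 + 0.0484 + 0.0004 + 0.0004 + 0.4900 + 0.0004 = 0.5400
B_A = 1 / 0.5400 = 1.8519
Σp_Dᵢ² = 0.45² + 0.02² + 0.18² + 0.02² + 0.12² + 0.21² = 0.2025 + 0.0004 + 0.0324 + 0.0004 + 0.0144 + 0.0441 = 0.2942
B_D = 1 / 0.2942 = 3.3990
Ranking by B (broadest → narrowest): Species C (4.28) > Species D (3.40) > Species B (2.83) > Species A (1.85)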